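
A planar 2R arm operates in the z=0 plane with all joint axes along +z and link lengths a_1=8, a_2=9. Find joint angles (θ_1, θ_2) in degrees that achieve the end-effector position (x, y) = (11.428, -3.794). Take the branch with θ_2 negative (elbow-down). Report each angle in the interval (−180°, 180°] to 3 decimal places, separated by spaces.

cos θ_2 = (144.9936−8²−9²)/(2·8·9) = -0.0000; θ_2 = -90.0025° (elbow-down)
β = atan2(-3.7940,11.4280) = -18.3657°; ψ = atan2(-9.0000,7.9996) = -48.3679°
θ_1 = β − ψ = 30.0021°

30.002 -90.003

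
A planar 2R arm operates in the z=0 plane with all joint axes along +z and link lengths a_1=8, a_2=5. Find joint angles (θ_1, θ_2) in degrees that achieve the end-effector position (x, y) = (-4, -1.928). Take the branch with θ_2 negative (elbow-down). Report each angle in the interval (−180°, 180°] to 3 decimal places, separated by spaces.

-120.003 -150.001

cos θ_2 = (19.7172−8²−5²)/(2·8·5) = -0.8660; θ_2 = -150.0011° (elbow-down)
β = atan2(-1.9280,-4.0000) = -154.2659°; ψ = atan2(-2.4999,3.6698) = -34.2630°
θ_1 = β − ψ = -120.0029°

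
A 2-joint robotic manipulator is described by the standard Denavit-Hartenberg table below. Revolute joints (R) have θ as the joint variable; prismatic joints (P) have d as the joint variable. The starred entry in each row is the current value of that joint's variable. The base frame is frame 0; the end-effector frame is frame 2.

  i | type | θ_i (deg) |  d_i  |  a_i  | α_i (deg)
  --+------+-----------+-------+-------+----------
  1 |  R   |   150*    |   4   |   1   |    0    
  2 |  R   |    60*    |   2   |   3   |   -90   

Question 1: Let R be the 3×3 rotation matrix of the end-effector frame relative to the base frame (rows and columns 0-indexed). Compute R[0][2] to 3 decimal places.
0.500

End-effector z-axis (col 2 of R) = (0.5000,-0.8660,0.0000)
R[0][2] = 0.5000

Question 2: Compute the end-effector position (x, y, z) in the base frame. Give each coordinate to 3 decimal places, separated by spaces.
-3.464 -1.000 6.000

after link 1: o_1 = (-0.8660, 0.5000, 4.0000)
after link 2: o_2 = (-3.4641, -1.0000, 6.0000)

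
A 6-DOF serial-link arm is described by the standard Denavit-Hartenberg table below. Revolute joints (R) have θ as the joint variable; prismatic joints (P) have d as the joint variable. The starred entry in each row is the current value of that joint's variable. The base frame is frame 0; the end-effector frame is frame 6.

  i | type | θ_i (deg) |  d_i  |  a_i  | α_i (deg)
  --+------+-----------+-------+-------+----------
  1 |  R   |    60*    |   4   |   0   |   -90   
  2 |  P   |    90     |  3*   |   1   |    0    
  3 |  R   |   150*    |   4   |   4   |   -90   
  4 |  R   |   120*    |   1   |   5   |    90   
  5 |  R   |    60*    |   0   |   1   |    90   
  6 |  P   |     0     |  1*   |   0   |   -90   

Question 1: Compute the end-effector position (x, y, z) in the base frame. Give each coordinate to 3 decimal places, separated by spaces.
after link 1: o_1 = (0.0000, 0.0000, 4.0000)
after link 2: o_2 = (-2.5981, 1.5000, 3.0000)
after link 3: o_3 = (-7.0622, 1.7679, 6.4641)
after link 4: o_4 = (-2.2542, 1.4354, 4.7990)
after link 5: o_5 = (-1.4417, 1.9767, 5.0155)
after link 6: o_6 = (-0.9004, 1.4142, 4.3905)

-0.900 1.414 4.391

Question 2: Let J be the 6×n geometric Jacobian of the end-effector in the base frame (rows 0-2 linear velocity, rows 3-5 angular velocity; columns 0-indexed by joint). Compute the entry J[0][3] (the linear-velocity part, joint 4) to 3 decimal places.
axis z_3 = (0.4330,0.7500,0.5000); lever o_n−o_3 = (6.1618,-0.3538,-2.0736)
cross product → J_v[:, 3] = (-1.3783,3.9788,-4.7745)
J_ω[:, 3] = z_3
entry J[0][3] = -1.3783

-1.378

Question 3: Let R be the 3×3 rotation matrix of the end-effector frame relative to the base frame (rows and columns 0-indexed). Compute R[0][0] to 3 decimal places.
0.813

End-effector x-axis (col 0 of R) = (0.8125,0.5413,0.2165)
R[0][0] = 0.8125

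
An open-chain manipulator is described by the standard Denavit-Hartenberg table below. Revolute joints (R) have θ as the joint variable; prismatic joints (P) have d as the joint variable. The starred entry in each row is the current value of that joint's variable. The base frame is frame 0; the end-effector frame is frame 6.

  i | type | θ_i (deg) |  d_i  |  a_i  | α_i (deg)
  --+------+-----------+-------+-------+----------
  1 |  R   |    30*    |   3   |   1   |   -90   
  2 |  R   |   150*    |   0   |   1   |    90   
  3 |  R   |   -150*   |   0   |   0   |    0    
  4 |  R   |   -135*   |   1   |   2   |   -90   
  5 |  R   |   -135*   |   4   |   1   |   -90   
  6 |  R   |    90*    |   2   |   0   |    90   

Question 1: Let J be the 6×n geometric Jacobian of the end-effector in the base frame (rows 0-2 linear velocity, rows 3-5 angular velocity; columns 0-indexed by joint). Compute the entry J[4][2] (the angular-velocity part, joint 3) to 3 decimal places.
0.250

axis z_2 = (0.4330,0.2500,-0.8660); lever o_n−o_2 = (1.8988,5.3111,-1.1216)
cross product → J_v[:, 2] = (4.3191,-1.1587,1.8251)
J_ω[:, 2] = z_2
entry J[4][2] = 0.2500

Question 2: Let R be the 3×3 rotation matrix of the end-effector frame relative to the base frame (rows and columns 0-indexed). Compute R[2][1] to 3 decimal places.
End-effector y-axis (col 1 of R) = (-0.1726,0.6890,-0.7039)
R[2][1] = -0.7039

-0.704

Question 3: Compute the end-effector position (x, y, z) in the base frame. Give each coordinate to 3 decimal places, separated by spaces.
after link 1: o_1 = (0.8660, 0.5000, 3.0000)
after link 2: o_2 = (0.1160, 0.0670, 2.5000)
after link 3: o_3 = (0.1160, 0.0670, 2.5000)
after link 4: o_4 = (-0.8051, 1.7659, 1.3752)
after link 5: o_5 = (2.3600, 4.0000, 2.7861)
after link 6: o_6 = (2.0148, 5.3781, 1.3784)

2.015 5.378 1.378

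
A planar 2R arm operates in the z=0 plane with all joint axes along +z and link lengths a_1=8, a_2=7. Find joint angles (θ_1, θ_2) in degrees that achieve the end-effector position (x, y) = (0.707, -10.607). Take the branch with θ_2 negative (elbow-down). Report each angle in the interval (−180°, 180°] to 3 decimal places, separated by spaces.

-45.003 -89.996

cos θ_2 = (113.0083−8²−7²)/(2·8·7) = 0.0001; θ_2 = -89.9958° (elbow-down)
β = atan2(-10.6070,0.7070) = -86.1866°; ψ = atan2(-7.0000,8.0005) = -41.1841°
θ_1 = β − ψ = -45.0026°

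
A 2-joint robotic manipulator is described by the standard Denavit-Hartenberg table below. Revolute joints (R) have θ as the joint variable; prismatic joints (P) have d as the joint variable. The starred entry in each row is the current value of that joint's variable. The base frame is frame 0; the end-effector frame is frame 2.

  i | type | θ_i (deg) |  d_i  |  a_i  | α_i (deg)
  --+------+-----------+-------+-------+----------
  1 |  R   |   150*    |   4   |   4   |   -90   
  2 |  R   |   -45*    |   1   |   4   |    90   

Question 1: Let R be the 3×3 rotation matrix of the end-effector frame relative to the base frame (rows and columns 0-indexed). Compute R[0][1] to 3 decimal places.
End-effector y-axis (col 1 of R) = (-0.5000,-0.8660,0.0000)
R[0][1] = -0.5000

-0.500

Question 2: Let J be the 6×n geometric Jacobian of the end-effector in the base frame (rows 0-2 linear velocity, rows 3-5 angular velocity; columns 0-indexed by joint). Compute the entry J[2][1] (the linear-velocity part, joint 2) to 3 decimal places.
-2.828

axis z_1 = (-0.5000,-0.8660,0.0000); lever o_n−o_1 = (-2.9495,0.5482,2.8284)
cross product → J_v[:, 1] = (-2.4495,1.4142,-2.8284)
J_ω[:, 1] = z_1
entry J[2][1] = -2.8284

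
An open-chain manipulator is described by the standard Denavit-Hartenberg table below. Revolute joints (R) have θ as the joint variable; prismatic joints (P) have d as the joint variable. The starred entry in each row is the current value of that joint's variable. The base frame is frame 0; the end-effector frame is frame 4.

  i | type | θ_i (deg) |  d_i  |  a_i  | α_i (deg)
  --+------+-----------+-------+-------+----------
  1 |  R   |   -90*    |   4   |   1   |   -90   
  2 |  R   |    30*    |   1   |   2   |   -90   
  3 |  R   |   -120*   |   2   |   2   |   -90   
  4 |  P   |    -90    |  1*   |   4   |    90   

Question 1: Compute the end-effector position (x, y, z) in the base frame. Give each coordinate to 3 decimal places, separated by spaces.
after link 1: o_1 = (0.0000, -1.0000, 4.0000)
after link 2: o_2 = (1.0000, -2.7321, 3.0000)
after link 3: o_3 = (2.7321, -0.8660, 1.7679)
after link 4: o_4 = (3.2321, 0.3840, -2.1292)

3.232 0.384 -2.129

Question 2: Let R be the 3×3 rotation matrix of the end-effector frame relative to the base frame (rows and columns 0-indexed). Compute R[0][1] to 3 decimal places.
0.500

End-effector y-axis (col 1 of R) = (0.5000,-0.7500,-0.4330)
R[0][1] = 0.5000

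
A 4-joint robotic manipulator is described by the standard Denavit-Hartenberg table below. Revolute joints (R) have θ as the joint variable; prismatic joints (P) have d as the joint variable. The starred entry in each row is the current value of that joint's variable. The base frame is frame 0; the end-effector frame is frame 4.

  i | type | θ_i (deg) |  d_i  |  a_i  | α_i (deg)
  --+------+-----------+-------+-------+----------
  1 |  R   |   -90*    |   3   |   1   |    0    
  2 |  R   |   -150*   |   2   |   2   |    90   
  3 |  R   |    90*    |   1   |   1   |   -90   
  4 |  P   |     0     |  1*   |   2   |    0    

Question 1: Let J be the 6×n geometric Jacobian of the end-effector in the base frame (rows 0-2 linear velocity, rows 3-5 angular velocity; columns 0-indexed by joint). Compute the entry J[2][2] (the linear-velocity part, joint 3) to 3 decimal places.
-1.000

axis z_2 = (0.8660,0.5000,0.0000); lever o_n−o_2 = (1.3660,-0.3660,3.0000)
cross product → J_v[:, 2] = (1.5000,-2.5981,-1.0000)
J_ω[:, 2] = z_2
entry J[2][2] = -1.0000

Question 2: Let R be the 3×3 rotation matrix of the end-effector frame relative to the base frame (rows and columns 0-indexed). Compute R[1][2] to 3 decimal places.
-0.866

End-effector z-axis (col 2 of R) = (0.5000,-0.8660,0.0000)
R[1][2] = -0.8660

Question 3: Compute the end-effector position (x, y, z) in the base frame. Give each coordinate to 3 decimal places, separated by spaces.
after link 1: o_1 = (0.0000, -1.0000, 3.0000)
after link 2: o_2 = (-1.0000, 0.7321, 5.0000)
after link 3: o_3 = (-0.1340, 1.2321, 6.0000)
after link 4: o_4 = (0.3660, 0.3660, 8.0000)

0.366 0.366 8.000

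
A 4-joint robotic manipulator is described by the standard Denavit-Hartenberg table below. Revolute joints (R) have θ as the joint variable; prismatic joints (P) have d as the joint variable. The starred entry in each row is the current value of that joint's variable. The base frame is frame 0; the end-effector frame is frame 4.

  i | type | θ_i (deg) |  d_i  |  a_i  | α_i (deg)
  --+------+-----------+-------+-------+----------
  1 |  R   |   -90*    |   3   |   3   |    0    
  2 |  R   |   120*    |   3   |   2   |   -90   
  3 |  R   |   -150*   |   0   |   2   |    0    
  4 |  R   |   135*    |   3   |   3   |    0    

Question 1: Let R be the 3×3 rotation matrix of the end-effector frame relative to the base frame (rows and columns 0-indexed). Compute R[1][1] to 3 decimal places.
End-effector y-axis (col 1 of R) = (0.2241,0.1294,-0.9659)
R[1][1] = 0.1294

0.129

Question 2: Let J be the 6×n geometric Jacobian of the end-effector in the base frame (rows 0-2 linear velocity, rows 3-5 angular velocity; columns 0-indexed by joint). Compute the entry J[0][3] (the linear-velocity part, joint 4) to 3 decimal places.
axis z_3 = (-0.5000,0.8660,0.0000); lever o_n−o_3 = (1.0095,4.0470,0.7765)
cross product → J_v[:, 3] = (0.6724,0.3882,-2.8978)
J_ω[:, 3] = z_3
entry J[0][3] = 0.6724

0.672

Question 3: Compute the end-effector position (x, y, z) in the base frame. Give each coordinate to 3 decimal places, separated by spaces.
after link 1: o_1 = (0.0000, -3.0000, 3.0000)
after link 2: o_2 = (1.7321, -2.0000, 6.0000)
after link 3: o_3 = (0.2321, -2.8660, 7.0000)
after link 4: o_4 = (1.2416, 1.1809, 7.7765)

1.242 1.181 7.776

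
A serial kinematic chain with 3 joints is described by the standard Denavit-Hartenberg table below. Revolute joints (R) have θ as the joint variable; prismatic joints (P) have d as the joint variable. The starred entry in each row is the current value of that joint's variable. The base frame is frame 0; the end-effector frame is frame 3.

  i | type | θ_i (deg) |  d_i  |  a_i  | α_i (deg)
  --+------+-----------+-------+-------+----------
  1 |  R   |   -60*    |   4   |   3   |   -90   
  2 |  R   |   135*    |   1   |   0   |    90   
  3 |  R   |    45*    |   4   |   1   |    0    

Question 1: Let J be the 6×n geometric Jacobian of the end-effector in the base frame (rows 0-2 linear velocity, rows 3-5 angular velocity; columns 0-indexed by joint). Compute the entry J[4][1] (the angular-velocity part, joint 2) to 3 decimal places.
axis z_1 = (0.8660,0.5000,0.0000); lever o_n−o_1 = (2.6426,-1.1629,-3.3284)
cross product → J_v[:, 1] = (-1.6642,2.8825,-2.3284)
J_ω[:, 1] = z_1
entry J[4][1] = 0.5000

0.500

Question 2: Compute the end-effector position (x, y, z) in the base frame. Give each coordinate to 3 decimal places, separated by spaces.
4.143 -3.761 0.672

after link 1: o_1 = (1.5000, -2.5981, 4.0000)
after link 2: o_2 = (2.3660, -2.0981, 4.0000)
after link 3: o_3 = (4.1426, -3.7610, 0.6716)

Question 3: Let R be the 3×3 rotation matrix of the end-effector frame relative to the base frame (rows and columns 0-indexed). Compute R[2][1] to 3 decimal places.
End-effector y-axis (col 1 of R) = (0.8624,-0.0795,0.5000)
R[2][1] = 0.5000

0.500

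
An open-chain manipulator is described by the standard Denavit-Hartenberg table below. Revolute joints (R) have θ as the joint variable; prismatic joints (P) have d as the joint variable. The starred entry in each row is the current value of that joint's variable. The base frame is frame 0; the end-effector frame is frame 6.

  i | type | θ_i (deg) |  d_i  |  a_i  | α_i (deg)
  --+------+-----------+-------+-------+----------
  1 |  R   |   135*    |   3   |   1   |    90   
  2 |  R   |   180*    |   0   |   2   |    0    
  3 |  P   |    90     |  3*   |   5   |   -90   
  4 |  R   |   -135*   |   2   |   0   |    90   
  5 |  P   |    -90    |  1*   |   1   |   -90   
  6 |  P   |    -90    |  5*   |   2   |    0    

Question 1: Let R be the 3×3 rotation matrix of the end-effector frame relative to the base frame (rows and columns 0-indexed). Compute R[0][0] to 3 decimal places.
-0.500

End-effector x-axis (col 0 of R) = (-0.5000,-0.5000,0.7071)
R[0][0] = -0.5000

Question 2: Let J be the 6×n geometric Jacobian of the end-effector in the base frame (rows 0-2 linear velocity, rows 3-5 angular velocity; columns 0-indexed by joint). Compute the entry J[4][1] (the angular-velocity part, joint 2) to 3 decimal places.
axis z_1 = (0.7071,0.7071,0.0000); lever o_n−o_1 = (3.8284,2.4142,0.6569)
cross product → J_v[:, 1] = (0.4645,-0.4645,-1.0000)
J_ω[:, 1] = z_1
entry J[4][1] = 0.7071

0.707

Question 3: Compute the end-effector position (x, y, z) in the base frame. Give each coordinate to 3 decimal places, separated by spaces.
after link 1: o_1 = (-0.7071, 0.7071, 3.0000)
after link 2: o_2 = (0.7071, -0.7071, 3.0000)
after link 3: o_3 = (2.8284, 1.4142, -2.0000)
after link 4: o_4 = (1.4142, 2.8284, -2.0000)
after link 5: o_5 = (1.6213, 1.6213, -1.2929)
after link 6: o_6 = (3.1213, 3.1213, 3.6569)

3.121 3.121 3.657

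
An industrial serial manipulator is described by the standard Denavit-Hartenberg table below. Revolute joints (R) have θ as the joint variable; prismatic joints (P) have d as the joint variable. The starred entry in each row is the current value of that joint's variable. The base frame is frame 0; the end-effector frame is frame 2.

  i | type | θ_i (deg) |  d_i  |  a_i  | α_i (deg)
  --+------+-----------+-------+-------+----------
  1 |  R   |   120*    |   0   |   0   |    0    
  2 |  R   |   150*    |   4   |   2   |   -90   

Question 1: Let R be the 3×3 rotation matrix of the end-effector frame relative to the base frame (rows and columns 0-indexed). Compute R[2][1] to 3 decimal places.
-1.000

End-effector y-axis (col 1 of R) = (0.0000,-0.0000,-1.0000)
R[2][1] = -1.0000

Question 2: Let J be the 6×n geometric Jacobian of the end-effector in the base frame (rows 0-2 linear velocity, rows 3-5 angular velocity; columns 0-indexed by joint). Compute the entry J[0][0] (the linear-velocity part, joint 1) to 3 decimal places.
axis z_0 = ẑ; lever o_n−o_0 = (-0.0000,-2.0000,4.0000)
cross product → J_v[:, 0] = (2.0000,-0.0000,0.0000)
J_ω[:, 0] = z_0
entry J[0][0] = 2.0000

2.000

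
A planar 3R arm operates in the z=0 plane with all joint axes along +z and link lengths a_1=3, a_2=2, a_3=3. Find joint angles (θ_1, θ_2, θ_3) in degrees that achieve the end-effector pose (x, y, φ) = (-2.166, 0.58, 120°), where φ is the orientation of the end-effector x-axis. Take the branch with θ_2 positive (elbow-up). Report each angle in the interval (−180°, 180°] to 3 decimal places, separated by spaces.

wrist centre = target − a_3·(cos φ, sin φ) = (-0.6660, -2.0181)
cos θ_2 = (4.5162−3²−2²)/(2·3·2) = -0.7070; θ_2 = 134.9901° (elbow-up)
β = atan2(-2.0181,-0.6660) = -108.2638°; ψ = atan2(1.4145,1.5860) = 41.7273°
θ_1 = β − ψ = -149.9911°
θ_3 = φ − θ_1 − θ_2 = 135.0010° (wrapped to (-180°,180°])

-149.991 134.990 135.001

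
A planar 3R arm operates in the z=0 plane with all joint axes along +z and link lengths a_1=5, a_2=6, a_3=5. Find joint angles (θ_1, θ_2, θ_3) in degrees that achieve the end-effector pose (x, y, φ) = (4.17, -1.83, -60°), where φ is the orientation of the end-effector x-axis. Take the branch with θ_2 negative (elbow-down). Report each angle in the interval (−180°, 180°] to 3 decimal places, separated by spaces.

149.997 -149.998 -59.999

wrist centre = target − a_3·(cos φ, sin φ) = (1.6700, 2.5001)
cos θ_2 = (9.0395−5²−6²)/(2·5·6) = -0.8660; θ_2 = -149.9980° (elbow-down)
β = atan2(2.5001,1.6700) = 56.2584°; ψ = atan2(-3.0002,-0.1960) = -93.7387°
θ_1 = β − ψ = 149.9971°
θ_3 = φ − θ_1 − θ_2 = -59.9991° (wrapped to (-180°,180°])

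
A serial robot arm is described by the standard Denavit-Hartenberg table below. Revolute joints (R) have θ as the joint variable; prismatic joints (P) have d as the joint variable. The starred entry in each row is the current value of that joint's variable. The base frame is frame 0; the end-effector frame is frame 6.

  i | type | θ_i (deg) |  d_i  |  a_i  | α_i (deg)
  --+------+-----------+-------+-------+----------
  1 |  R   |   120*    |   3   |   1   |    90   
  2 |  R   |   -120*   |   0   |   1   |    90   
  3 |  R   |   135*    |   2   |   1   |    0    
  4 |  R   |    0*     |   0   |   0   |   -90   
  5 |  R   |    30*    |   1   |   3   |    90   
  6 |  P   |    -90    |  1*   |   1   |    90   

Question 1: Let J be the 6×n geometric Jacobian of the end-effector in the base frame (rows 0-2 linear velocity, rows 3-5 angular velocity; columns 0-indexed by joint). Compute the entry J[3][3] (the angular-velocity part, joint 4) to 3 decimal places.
axis z_3 = (0.4330,-0.7500,0.5000); lever o_n−o_3 = (1.0750,2.5194,1.5802)
cross product → J_v[:, 3] = (-2.4448,-0.1467,1.8972)
J_ω[:, 3] = z_3
entry J[3][3] = 0.4330

0.433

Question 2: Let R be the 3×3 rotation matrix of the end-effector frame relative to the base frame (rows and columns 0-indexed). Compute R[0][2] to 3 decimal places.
-0.161

End-effector z-axis (col 2 of R) = (-0.1607,-0.9464,-0.2803)
R[0][2] = -0.1607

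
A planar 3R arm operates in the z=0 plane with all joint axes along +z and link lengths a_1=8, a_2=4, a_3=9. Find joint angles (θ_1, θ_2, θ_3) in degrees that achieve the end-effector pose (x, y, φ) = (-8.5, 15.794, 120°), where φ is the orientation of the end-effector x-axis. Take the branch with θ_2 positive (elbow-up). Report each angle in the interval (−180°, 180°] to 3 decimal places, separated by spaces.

wrist centre = target − a_3·(cos φ, sin φ) = (-4.0000, 7.9998)
cos θ_2 = (79.9963−8²−4²)/(2·8·4) = -0.0001; θ_2 = 90.0033° (elbow-up)
β = atan2(7.9998,-4.0000) = 116.5657°; ψ = atan2(4.0000,7.9998) = 26.5657°
θ_1 = β − ψ = 90.0000°
θ_3 = φ − θ_1 − θ_2 = -60.0033° (wrapped to (-180°,180°])

90.000 90.003 -60.003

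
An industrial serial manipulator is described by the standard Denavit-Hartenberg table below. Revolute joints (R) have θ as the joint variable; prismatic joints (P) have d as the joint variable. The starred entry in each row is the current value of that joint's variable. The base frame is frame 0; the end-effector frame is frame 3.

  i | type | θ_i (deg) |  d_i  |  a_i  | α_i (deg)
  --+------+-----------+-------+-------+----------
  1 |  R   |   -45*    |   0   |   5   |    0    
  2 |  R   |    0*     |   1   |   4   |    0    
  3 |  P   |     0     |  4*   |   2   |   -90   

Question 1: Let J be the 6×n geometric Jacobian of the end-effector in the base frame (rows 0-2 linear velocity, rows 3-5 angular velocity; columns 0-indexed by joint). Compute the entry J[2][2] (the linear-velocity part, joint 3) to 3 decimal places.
1.000

prismatic axis z_2 = (0.0000,0.0000,1.0000)
J_v[:, 2] = z_2; J_ω[:, 2] = (0,0,0)
entry J[2][2] = 1.0000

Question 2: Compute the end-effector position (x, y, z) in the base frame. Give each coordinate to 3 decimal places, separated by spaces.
7.778 -7.778 5.000

after link 1: o_1 = (3.5355, -3.5355, 0.0000)
after link 2: o_2 = (6.3640, -6.3640, 1.0000)
after link 3: o_3 = (7.7782, -7.7782, 5.0000)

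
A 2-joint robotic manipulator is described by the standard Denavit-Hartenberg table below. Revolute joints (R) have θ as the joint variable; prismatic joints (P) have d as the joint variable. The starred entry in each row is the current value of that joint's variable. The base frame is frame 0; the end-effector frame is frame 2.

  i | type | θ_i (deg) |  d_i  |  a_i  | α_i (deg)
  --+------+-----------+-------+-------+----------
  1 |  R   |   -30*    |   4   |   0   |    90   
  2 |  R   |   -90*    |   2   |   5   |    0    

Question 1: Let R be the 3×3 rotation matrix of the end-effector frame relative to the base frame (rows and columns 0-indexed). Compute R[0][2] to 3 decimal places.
-0.500

End-effector z-axis (col 2 of R) = (-0.5000,-0.8660,0.0000)
R[0][2] = -0.5000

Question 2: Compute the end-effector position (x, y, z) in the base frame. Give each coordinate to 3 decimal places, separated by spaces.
after link 1: o_1 = (0.0000, 0.0000, 4.0000)
after link 2: o_2 = (-1.0000, -1.7321, -1.0000)

-1.000 -1.732 -1.000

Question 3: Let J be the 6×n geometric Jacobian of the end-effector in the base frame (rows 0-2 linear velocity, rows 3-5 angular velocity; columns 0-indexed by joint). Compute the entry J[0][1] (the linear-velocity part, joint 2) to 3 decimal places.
4.330

axis z_1 = (-0.5000,-0.8660,0.0000); lever o_n−o_1 = (-1.0000,-1.7321,-5.0000)
cross product → J_v[:, 1] = (4.3301,-2.5000,0.0000)
J_ω[:, 1] = z_1
entry J[0][1] = 4.3301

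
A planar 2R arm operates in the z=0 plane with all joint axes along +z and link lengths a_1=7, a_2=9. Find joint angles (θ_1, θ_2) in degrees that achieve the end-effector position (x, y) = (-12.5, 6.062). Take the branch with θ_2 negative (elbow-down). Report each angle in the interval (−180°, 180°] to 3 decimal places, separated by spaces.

cos θ_2 = (192.9978−7²−9²)/(2·7·9) = 0.5000; θ_2 = -60.0011° (elbow-down)
β = atan2(6.0620,-12.5000) = 154.1285°; ψ = atan2(-7.7943,11.4998) = -34.1285°
θ_1 = β − ψ = 188.2569°

-171.743 -60.001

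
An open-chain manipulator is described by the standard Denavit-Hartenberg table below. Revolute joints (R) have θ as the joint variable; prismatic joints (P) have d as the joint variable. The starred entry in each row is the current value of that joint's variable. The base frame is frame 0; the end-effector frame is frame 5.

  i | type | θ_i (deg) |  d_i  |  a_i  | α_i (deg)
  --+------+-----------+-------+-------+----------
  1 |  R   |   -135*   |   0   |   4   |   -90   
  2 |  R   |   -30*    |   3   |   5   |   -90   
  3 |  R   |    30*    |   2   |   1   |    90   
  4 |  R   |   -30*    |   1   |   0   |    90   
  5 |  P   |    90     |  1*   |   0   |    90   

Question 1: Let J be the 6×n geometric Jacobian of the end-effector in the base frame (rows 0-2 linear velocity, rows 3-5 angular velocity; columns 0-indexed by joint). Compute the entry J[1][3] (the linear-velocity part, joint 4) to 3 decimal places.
0.024

axis z_3 = (0.3062,-0.9186,0.2500); lever o_n−o_3 = (1.0543,-0.5240,0.7835)
cross product → J_v[:, 3] = (-0.5887,0.0237,0.8080)
J_ω[:, 3] = z_3
entry J[1][3] = 0.0237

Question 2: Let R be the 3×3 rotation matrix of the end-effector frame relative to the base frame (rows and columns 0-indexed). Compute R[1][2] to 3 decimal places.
End-effector z-axis (col 2 of R) = (-0.5887,0.0237,0.8080)
R[1][2] = 0.0237

0.024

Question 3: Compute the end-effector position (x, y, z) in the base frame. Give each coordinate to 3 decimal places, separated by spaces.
-4.306 -9.419 1.984

after link 1: o_1 = (-2.8284, -2.8284, 0.0000)
after link 2: o_2 = (-3.7690, -8.0116, 2.5000)
after link 3: o_3 = (-5.3600, -8.8955, 1.2010)
after link 4: o_4 = (-5.0538, -9.8141, 1.4510)
after link 5: o_5 = (-4.3056, -9.4195, 1.9845)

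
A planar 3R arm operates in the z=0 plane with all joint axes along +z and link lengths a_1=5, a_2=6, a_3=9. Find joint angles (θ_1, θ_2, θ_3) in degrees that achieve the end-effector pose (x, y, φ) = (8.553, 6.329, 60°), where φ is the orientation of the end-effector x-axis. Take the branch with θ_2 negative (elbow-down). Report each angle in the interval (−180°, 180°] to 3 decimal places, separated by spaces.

wrist centre = target − a_3·(cos φ, sin φ) = (4.0530, -1.4652)
cos θ_2 = (18.5737−5²−6²)/(2·5·6) = -0.7071; θ_2 = -134.9999° (elbow-down)
β = atan2(-1.4652,4.0530) = -19.8758°; ψ = atan2(-4.2427,0.7574) = -79.8785°
θ_1 = β − ψ = 60.0028°
θ_3 = φ − θ_1 − θ_2 = 134.9971° (wrapped to (-180°,180°])

60.003 -135.000 134.997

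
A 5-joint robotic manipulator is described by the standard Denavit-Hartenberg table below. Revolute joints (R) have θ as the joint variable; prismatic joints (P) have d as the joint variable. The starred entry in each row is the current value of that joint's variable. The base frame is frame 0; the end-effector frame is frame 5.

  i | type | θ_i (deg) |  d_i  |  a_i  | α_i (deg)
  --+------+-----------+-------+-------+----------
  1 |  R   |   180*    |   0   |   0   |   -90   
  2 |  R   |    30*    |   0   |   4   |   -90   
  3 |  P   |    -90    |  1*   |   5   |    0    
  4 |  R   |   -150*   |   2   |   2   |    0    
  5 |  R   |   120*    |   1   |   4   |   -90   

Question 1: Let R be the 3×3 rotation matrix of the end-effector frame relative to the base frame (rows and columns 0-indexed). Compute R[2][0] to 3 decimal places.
End-effector x-axis (col 0 of R) = (0.4330,-0.8660,0.2500)
R[2][0] = 0.2500

0.250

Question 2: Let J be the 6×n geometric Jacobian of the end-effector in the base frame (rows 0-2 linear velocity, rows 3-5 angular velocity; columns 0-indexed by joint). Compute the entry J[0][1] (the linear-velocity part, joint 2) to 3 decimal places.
3.964

axis z_1 = (-0.0000,-1.0000,0.0000); lever o_n−o_1 = (1.1340,-6.7321,-3.9641)
cross product → J_v[:, 1] = (3.9641,-0.0000,1.1340)
J_ω[:, 1] = z_1
entry J[0][1] = 3.9641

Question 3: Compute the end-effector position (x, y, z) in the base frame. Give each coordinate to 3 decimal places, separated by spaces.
after link 1: o_1 = (0.0000, 0.0000, 0.0000)
after link 2: o_2 = (-3.4641, 0.0000, -2.0000)
after link 3: o_3 = (-2.9641, -5.0000, -2.8660)
after link 4: o_4 = (-1.0981, -3.2679, -4.0981)
after link 5: o_5 = (1.1340, -6.7321, -3.9641)

1.134 -6.732 -3.964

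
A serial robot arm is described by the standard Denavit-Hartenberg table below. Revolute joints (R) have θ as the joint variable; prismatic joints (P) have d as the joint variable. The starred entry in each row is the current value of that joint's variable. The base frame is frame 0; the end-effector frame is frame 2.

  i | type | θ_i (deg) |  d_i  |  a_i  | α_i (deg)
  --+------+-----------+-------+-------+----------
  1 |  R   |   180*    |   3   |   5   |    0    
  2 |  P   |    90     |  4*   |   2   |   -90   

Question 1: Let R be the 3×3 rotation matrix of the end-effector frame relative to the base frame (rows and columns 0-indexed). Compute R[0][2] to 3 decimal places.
End-effector z-axis (col 2 of R) = (1.0000,-0.0000,0.0000)
R[0][2] = 1.0000

1.000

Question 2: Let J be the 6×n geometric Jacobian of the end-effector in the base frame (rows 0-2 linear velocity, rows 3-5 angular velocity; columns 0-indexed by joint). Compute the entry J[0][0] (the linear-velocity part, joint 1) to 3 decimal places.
axis z_0 = ẑ; lever o_n−o_0 = (-5.0000,-2.0000,7.0000)
cross product → J_v[:, 0] = (2.0000,-5.0000,0.0000)
J_ω[:, 0] = z_0
entry J[0][0] = 2.0000

2.000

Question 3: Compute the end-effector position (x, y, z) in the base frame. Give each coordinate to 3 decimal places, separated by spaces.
-5.000 -2.000 7.000

after link 1: o_1 = (-5.0000, 0.0000, 3.0000)
after link 2: o_2 = (-5.0000, -2.0000, 7.0000)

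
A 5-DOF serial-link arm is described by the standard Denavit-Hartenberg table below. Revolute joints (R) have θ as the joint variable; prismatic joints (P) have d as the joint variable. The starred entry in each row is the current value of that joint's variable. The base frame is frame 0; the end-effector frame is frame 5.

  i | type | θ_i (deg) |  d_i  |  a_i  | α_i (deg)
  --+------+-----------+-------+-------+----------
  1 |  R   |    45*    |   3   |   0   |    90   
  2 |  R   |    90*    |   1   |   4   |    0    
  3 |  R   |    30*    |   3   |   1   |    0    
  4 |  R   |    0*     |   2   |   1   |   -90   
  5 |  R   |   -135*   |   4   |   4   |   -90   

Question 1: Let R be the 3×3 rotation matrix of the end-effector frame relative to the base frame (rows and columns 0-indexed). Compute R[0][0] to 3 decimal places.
End-effector x-axis (col 0 of R) = (0.7500,-0.2500,-0.6124)
R[0][0] = 0.7500

0.750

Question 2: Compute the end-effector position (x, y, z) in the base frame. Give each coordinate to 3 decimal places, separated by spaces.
4.086 -8.399 4.283

after link 1: o_1 = (0.0000, 0.0000, 3.0000)
after link 2: o_2 = (0.7071, -0.7071, 7.0000)
after link 3: o_3 = (2.4749, -3.1820, 7.8660)
after link 4: o_4 = (3.5355, -4.9497, 8.7321)
after link 5: o_5 = (4.0860, -8.3992, 4.2826)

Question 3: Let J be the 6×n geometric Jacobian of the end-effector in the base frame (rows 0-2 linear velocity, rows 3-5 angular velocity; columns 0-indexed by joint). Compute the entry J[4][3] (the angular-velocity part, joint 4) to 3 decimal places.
axis z_3 = (0.7071,-0.7071,0.0000); lever o_n−o_3 = (1.6112,-5.2173,-3.5835)
cross product → J_v[:, 3] = (2.5339,2.5339,-2.5499)
J_ω[:, 3] = z_3
entry J[4][3] = -0.7071

-0.707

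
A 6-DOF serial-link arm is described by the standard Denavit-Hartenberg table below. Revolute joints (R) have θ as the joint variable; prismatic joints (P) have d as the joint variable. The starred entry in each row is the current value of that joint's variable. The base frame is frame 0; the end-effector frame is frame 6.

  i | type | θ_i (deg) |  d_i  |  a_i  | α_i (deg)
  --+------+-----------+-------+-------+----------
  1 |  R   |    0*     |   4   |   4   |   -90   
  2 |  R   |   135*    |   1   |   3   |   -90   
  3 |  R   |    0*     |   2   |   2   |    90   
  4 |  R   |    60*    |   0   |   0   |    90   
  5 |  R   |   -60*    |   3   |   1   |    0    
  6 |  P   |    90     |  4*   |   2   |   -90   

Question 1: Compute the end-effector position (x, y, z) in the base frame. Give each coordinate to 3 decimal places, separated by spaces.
after link 1: o_1 = (4.0000, 0.0000, 4.0000)
after link 2: o_2 = (1.8787, 1.0000, 1.8787)
after link 3: o_3 = (-0.9497, 1.0000, 1.8787)
after link 4: o_4 = (-0.9497, 1.0000, 1.8787)
after link 5: o_5 = (-2.2092, 0.1340, -0.8897)
after link 6: o_6 = (-4.9175, 1.1340, -4.3051)

-4.917 1.134 -4.305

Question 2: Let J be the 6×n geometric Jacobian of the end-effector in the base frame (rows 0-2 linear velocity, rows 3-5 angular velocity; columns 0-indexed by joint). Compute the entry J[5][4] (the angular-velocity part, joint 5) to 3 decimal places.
axis z_4 = (-0.2588,0.0000,-0.9659); lever o_n−o_4 = (-3.9677,0.1340,-6.1838)
cross product → J_v[:, 4] = (0.1294,2.2321,-0.0347)
J_ω[:, 4] = z_4
entry J[5][4] = -0.9659

-0.966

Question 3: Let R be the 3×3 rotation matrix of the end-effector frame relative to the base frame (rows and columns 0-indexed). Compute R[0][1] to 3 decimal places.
End-effector y-axis (col 1 of R) = (0.2588,-0.0000,0.9659)
R[0][1] = 0.2588

0.259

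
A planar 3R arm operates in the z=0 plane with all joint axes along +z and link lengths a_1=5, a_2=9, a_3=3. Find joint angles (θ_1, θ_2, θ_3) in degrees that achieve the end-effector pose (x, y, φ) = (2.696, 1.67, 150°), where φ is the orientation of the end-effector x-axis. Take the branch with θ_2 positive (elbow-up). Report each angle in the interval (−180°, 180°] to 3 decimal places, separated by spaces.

-120.002 150.002 120.000

wrist centre = target − a_3·(cos φ, sin φ) = (5.2941, 0.1700)
cos θ_2 = (28.0561−5²−9²)/(2·5·9) = -0.8660; θ_2 = 150.0020° (elbow-up)
β = atan2(0.1700,5.2941) = 1.8392°; ψ = atan2(4.4997,-2.7944) = 121.8408°
θ_1 = β − ψ = -120.0016°
θ_3 = φ − θ_1 − θ_2 = 119.9996° (wrapped to (-180°,180°])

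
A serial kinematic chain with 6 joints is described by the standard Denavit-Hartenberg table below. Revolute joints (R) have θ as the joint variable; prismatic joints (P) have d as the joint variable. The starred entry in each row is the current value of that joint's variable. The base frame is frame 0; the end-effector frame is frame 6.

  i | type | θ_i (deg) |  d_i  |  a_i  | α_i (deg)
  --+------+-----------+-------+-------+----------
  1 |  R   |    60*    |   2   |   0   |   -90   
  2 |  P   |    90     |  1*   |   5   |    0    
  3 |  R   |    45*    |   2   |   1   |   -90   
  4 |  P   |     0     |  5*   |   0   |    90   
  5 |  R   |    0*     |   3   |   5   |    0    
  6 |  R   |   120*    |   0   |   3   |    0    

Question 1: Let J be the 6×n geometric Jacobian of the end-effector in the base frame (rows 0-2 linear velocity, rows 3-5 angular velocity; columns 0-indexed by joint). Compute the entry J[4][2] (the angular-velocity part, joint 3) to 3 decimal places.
axis z_2 = (-0.8660,0.5000,0.0000); lever o_n−o_2 = (-8.6074,-4.9085,2.1907)
cross product → J_v[:, 2] = (1.0953,1.8972,8.5546)
J_ω[:, 2] = z_2
entry J[4][2] = 0.5000

0.500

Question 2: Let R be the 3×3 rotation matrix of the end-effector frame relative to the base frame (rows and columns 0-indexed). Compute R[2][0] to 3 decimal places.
0.966

End-effector x-axis (col 0 of R) = (-0.1294,-0.2241,0.9659)
R[2][0] = 0.9659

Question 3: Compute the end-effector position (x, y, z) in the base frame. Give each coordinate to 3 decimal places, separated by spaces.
after link 1: o_1 = (0.0000, 0.0000, 2.0000)
after link 2: o_2 = (-0.8660, 0.5000, -3.0000)
after link 3: o_3 = (-2.9516, 0.8876, -3.7071)
after link 4: o_4 = (-4.7194, -2.1742, -0.1716)
after link 5: o_5 = (-9.0852, -3.7361, -3.7071)
after link 6: o_6 = (-9.4735, -4.4085, -0.8093)

-9.473 -4.409 -0.809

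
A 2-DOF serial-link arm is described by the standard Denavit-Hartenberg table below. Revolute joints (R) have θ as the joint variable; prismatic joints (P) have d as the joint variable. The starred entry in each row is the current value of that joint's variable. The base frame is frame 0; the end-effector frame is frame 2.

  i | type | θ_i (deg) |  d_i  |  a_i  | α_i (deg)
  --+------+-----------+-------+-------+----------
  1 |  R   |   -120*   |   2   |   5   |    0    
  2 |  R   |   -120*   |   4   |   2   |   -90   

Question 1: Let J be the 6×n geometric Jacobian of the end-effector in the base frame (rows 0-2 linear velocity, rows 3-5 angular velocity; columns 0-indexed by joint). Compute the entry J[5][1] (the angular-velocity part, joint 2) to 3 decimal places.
1.000

axis z_1 = (0.0000,0.0000,1.0000); lever o_n−o_1 = (-1.0000,1.7321,4.0000)
cross product → J_v[:, 1] = (-1.7321,-1.0000,0.0000)
J_ω[:, 1] = z_1
entry J[5][1] = 1.0000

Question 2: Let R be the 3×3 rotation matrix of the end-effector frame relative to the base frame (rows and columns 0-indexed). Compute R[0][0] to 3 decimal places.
-0.500

End-effector x-axis (col 0 of R) = (-0.5000,0.8660,0.0000)
R[0][0] = -0.5000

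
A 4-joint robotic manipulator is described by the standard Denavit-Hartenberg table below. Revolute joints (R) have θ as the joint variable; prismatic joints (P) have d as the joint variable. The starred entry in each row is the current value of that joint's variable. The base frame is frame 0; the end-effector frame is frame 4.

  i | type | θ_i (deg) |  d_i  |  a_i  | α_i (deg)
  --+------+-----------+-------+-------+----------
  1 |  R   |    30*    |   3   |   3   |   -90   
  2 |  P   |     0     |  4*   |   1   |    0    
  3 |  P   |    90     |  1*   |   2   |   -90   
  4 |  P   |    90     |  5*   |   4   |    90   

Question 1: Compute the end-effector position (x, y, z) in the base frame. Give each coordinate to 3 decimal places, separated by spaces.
-1.366 0.366 1.000

after link 1: o_1 = (2.5981, 1.5000, 3.0000)
after link 2: o_2 = (1.4641, 5.4641, 3.0000)
after link 3: o_3 = (0.9641, 6.3301, 1.0000)
after link 4: o_4 = (-1.3660, 0.3660, 1.0000)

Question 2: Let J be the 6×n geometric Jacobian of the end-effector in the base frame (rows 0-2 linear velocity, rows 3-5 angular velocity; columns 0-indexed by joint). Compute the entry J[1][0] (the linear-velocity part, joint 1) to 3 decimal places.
-1.366

axis z_0 = ẑ; lever o_n−o_0 = (-1.3660,0.3660,1.0000)
cross product → J_v[:, 0] = (-0.3660,-1.3660,0.0000)
J_ω[:, 0] = z_0
entry J[1][0] = -1.3660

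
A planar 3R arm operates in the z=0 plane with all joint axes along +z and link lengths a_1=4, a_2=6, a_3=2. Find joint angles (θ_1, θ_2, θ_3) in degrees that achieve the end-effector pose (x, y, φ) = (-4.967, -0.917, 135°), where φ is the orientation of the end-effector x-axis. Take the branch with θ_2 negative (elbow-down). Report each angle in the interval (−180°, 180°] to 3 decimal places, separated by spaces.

wrist centre = target − a_3·(cos φ, sin φ) = (-3.5528, -2.3312)
cos θ_2 = (18.0568−4²−6²)/(2·4·6) = -0.7071; θ_2 = -135.0034° (elbow-down)
β = atan2(-2.3312,-3.5528) = -146.7285°; ψ = atan2(-4.2424,-0.2429) = -93.2768°
θ_1 = β − ψ = -53.4517°
θ_3 = φ − θ_1 − θ_2 = -36.5449° (wrapped to (-180°,180°])

-53.452 -135.003 -36.545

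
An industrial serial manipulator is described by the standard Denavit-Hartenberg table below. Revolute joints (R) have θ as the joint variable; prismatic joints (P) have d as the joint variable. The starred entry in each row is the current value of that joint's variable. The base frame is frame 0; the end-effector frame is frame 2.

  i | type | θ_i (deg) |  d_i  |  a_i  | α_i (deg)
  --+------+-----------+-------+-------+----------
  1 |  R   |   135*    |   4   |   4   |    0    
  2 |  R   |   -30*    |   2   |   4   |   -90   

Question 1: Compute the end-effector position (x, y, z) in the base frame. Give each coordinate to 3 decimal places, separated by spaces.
-3.864 6.692 6.000

after link 1: o_1 = (-2.8284, 2.8284, 4.0000)
after link 2: o_2 = (-3.8637, 6.6921, 6.0000)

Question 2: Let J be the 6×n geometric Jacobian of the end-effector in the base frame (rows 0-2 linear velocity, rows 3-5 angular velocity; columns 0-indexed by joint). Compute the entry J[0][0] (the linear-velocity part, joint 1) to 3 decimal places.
axis z_0 = ẑ; lever o_n−o_0 = (-3.8637,6.6921,6.0000)
cross product → J_v[:, 0] = (-6.6921,-3.8637,0.0000)
J_ω[:, 0] = z_0
entry J[0][0] = -6.6921

-6.692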